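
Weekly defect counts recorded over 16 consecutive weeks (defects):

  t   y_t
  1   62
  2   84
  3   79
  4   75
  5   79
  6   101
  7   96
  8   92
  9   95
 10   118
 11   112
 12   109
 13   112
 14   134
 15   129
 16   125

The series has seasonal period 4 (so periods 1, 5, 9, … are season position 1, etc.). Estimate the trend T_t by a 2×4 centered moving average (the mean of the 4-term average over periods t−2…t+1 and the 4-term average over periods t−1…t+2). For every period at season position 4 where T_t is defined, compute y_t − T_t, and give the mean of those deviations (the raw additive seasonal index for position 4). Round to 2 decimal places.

-6.08

Season position 4 occurs at t = 4, 8, 12 (where T_t is defined).
t=4: T_4 = 81.3750; y_4 − T_4 = 75 − 81.3750 = -6.3750
t=8: T_8 = 98.1250; y_8 − T_8 = 92 − 98.1250 = -6.1250
t=12: T_12 = 114.7500; y_12 − T_12 = 109 − 114.7500 = -5.7500
Mean deviation: (-6.3750 + -6.1250 + -5.7500) / 3 = -6.08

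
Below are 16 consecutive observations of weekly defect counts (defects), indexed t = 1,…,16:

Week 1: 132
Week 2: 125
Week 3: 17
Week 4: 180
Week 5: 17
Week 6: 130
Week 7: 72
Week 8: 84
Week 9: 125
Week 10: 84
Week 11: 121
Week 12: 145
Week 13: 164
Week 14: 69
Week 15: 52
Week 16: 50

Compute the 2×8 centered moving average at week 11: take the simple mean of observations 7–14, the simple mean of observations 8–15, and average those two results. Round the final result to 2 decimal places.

106.75

Sum over 7–14: 72 + 84 + 125 + 84 + 121 + 145 + 164 + 69 = 864
Sum over 8–15: 84 + 125 + 84 + 121 + 145 + 164 + 69 + 52 = 844
CMA at t=11 = (864 + 844) / (2·8) = 1708 / 16 = 106.75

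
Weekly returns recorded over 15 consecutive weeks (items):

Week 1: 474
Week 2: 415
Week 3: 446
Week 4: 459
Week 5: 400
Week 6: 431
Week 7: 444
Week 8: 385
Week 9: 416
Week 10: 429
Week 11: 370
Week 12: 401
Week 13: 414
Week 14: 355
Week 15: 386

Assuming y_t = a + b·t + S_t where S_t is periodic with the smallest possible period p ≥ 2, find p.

3

First differences y_{t+1} − y_t: -59, 31, 13, -59, 31, 13, -59, 31, …
The difference pattern repeats every 3 terms and not for any smaller step, so p = 3.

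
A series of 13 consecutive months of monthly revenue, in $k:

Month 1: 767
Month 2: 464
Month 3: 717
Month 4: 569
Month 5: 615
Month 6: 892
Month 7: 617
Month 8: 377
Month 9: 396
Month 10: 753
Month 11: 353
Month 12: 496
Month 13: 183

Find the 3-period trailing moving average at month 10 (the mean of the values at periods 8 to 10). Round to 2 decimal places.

Sum of periods 8–10: 377 + 396 + 753 = 1526
Divide by 3: 1526 / 3 = 508.67

508.67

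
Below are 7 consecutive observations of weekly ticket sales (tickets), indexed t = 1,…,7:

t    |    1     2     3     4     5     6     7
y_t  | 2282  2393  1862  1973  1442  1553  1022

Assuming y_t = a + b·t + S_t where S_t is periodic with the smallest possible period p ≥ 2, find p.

2

First differences y_{t+1} − y_t: 111, -531, 111, -531, 111, -531, …
The difference pattern repeats every 2 terms and not for any smaller step, so p = 2.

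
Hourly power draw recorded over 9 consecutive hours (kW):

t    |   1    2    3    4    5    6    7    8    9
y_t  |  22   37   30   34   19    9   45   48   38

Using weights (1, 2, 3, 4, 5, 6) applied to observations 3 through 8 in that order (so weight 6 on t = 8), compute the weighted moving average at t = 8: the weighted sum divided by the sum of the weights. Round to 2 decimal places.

Weighted sum: 1·30 + 2·34 + 3·19 + 4·9 + 5·45 + 6·48 = 30 + 68 + 57 + 36 + 225 + 288 = 704
Weight total: 1 + 2 + 3 + 4 + 5 + 6 = 21
WMA = 704 / 21 = 33.52

33.52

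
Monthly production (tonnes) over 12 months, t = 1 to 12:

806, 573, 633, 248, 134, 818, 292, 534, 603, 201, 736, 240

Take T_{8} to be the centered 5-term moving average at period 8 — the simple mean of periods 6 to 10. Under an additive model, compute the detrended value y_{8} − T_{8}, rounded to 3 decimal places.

44.400

Trend T_8 = (818 + 292 + 534 + 603 + 201) / 5 = 2448/5 = 489.60000
Detrended value: 534 − 489.60000 = 44.400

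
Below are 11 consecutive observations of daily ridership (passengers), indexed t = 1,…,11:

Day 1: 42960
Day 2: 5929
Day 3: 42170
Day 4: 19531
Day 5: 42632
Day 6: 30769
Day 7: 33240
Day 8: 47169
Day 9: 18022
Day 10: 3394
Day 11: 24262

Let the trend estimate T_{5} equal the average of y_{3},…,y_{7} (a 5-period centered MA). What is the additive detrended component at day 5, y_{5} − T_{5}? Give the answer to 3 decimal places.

Trend T_5 = (42170 + 19531 + 42632 + 30769 + 33240) / 5 = 168342/5 = 33668.40000
Detrended value: 42632 − 33668.40000 = 8963.600

8963.600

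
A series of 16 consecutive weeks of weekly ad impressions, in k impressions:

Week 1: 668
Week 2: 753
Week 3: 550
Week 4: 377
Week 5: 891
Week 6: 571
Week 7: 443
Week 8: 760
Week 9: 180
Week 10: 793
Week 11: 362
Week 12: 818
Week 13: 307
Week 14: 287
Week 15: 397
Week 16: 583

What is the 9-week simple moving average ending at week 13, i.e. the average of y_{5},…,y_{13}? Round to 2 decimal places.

Sum of periods 5–13: 891 + 571 + 443 + 760 + 180 + 793 + 362 + 818 + 307 = 5125
Divide by 9: 5125 / 9 = 569.44

569.44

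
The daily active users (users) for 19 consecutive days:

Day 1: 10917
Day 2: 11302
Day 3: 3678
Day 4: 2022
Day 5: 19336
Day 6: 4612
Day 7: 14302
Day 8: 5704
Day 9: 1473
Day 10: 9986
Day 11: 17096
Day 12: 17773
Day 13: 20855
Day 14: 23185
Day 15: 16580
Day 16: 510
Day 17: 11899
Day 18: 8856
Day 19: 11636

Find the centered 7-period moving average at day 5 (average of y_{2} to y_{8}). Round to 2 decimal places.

8708.00

Sum of periods 2–8: 11302 + 3678 + 2022 + 19336 + 4612 + 14302 + 5704 = 60956
Divide by 7: 60956 / 7 = 8708.00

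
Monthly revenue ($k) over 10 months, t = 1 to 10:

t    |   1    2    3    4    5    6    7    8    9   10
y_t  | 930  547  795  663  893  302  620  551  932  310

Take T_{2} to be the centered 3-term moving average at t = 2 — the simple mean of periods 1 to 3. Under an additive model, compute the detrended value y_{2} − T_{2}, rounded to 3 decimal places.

-210.333

Trend T_2 = (930 + 547 + 795) / 3 = 2272/3 = 757.33333
Detrended value: 547 − 757.33333 = -210.333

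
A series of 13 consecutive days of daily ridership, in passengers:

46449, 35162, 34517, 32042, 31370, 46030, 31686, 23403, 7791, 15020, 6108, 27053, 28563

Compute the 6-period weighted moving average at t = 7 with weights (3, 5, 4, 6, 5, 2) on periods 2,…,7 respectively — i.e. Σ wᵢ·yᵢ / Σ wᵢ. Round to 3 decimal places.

35519.240

Weighted sum: 3·35162 + 5·34517 + 4·32042 + 6·31370 + 5·46030 + 2·31686 = 105486 + 172585 + 128168 + 188220 + 230150 + 63372 = 887981
Weight total: 3 + 5 + 4 + 6 + 5 + 2 = 25
WMA = 887981 / 25 = 35519.240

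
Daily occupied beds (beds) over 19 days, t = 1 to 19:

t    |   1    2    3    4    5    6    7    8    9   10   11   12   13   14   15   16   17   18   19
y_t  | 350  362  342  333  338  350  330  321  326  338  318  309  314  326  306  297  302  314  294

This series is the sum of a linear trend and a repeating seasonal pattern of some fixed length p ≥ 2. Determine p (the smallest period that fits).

4

First differences y_{t+1} − y_t: 12, -20, -9, 5, 12, -20, -9, 5, 12, -20, …
The difference pattern repeats every 4 terms and not for any smaller step, so p = 4.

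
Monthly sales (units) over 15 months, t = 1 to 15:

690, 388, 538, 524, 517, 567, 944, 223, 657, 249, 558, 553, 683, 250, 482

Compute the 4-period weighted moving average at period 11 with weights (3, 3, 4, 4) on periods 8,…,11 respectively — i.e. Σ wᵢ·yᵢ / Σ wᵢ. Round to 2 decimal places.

Weighted sum: 3·223 + 3·657 + 4·249 + 4·558 = 669 + 1971 + 996 + 2232 = 5868
Weight total: 3 + 3 + 4 + 4 = 14
WMA = 5868 / 14 = 419.14

419.14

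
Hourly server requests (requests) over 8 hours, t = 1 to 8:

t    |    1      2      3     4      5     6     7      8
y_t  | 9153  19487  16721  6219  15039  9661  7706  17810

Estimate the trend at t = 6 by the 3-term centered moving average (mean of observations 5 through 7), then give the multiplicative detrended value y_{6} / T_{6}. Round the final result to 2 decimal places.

0.89

Trend T_6 = (15039 + 9661 + 7706) / 3 = 32406/3 = 10802.0000
Ratio to trend: 9661 / 10802.0000 = 0.89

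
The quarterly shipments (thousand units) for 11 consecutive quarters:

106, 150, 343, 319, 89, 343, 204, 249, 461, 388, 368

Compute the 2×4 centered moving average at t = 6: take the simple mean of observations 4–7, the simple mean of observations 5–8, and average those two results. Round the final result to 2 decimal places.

230.00

Sum over 4–7: 319 + 89 + 343 + 204 = 955
Sum over 5–8: 89 + 343 + 204 + 249 = 885
CMA at t=6 = (955 + 885) / (2·4) = 1840 / 8 = 230.00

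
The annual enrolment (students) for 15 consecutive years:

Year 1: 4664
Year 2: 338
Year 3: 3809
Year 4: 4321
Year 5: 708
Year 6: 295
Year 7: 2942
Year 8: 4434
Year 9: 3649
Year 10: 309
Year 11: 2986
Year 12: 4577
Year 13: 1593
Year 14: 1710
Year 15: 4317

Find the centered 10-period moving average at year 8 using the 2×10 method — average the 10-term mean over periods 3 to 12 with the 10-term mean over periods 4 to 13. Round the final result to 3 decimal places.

2692.200

Sum over 3–12: 3809 + 4321 + 708 + 295 + 2942 + 4434 + 3649 + 309 + 2986 + 4577 = 28030
Sum over 4–13: 4321 + 708 + 295 + 2942 + 4434 + 3649 + 309 + 2986 + 4577 + 1593 = 25814
CMA at t=8 = (28030 + 25814) / (2·10) = 53844 / 20 = 2692.200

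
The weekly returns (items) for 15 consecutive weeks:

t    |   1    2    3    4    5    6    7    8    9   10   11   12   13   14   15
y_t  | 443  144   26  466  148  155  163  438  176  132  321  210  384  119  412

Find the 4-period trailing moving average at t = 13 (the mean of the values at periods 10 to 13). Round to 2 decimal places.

Sum of periods 10–13: 132 + 321 + 210 + 384 = 1047
Divide by 4: 1047 / 4 = 261.75

261.75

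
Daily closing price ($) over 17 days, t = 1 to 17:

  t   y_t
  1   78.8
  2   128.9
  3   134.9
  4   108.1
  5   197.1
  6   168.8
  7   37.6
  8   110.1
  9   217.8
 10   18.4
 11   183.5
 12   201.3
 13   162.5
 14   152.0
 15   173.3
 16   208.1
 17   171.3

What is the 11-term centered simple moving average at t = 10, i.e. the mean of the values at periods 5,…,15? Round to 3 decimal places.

Sum of periods 5–15: 197.1 + 168.8 + 37.6 + 110.1 + 217.8 + 18.4 + 183.5 + 201.3 + 162.5 + 152.0 + 173.3 = 1622.4
Divide by 11: 1622.4 / 11 = 147.491

147.491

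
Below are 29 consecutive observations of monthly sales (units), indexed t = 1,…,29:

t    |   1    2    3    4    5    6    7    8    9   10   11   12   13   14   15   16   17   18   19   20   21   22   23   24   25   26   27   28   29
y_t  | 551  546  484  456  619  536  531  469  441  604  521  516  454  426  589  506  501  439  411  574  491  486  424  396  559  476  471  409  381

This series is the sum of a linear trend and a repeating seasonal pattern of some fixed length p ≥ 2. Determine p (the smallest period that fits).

5

First differences y_{t+1} − y_t: -5, -62, -28, 163, -83, -5, -62, -28, 163, -83, -5, -62, …
The difference pattern repeats every 5 terms and not for any smaller step, so p = 5.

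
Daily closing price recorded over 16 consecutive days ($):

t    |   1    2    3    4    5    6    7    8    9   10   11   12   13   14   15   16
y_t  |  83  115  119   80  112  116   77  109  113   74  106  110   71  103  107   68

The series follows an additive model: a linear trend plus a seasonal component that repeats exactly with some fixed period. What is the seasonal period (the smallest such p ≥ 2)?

3

First differences y_{t+1} − y_t: 32, 4, -39, 32, 4, -39, 32, 4, …
The difference pattern repeats every 3 terms and not for any smaller step, so p = 3.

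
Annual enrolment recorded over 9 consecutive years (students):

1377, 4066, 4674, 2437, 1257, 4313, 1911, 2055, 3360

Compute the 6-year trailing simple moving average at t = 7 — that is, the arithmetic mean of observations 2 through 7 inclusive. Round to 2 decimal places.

3109.67

Sum of periods 2–7: 4066 + 4674 + 2437 + 1257 + 4313 + 1911 = 18658
Divide by 6: 18658 / 6 = 3109.67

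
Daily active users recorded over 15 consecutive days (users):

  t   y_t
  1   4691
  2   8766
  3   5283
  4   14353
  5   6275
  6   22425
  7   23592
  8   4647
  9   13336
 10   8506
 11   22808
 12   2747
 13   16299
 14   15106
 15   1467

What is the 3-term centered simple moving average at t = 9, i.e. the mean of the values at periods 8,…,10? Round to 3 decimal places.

Sum of periods 8–10: 4647 + 13336 + 8506 = 26489
Divide by 3: 26489 / 3 = 8829.667

8829.667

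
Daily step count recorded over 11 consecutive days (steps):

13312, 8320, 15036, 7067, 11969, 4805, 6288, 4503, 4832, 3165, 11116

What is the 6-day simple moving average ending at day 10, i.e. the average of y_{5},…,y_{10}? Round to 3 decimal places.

Sum of periods 5–10: 11969 + 4805 + 6288 + 4503 + 4832 + 3165 = 35562
Divide by 6: 35562 / 6 = 5927.000

5927.000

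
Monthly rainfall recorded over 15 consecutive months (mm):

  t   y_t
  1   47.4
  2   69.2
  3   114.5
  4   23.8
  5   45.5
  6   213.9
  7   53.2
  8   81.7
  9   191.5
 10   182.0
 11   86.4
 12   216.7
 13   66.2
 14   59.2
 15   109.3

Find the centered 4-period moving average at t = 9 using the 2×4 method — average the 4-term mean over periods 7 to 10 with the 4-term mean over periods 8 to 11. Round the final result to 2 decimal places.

131.25

Sum over 7–10: 53.2 + 81.7 + 191.5 + 182.0 = 508.4
Sum over 8–11: 81.7 + 191.5 + 182.0 + 86.4 = 541.6
CMA at t=9 = (508.4 + 541.6) / (2·4) = 1050.0 / 8 = 131.25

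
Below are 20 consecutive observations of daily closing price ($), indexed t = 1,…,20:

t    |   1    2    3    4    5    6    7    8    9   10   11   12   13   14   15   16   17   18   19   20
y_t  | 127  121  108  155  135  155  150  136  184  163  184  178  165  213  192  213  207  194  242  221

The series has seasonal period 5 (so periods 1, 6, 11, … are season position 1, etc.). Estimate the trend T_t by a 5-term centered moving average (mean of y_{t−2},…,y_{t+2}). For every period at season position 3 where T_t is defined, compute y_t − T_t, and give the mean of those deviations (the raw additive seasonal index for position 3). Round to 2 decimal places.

-21.40

Season position 3 occurs at t = 3, 8, 13, 18 (where T_t is defined).
t=3: T_3 = 129.2000; y_3 − T_3 = 108 − 129.2000 = -21.2000
t=8: T_8 = 157.6000; y_8 − T_8 = 136 − 157.6000 = -21.6000
t=13: T_13 = 186.4000; y_13 − T_13 = 165 − 186.4000 = -21.4000
t=18: T_18 = 215.4000; y_18 − T_18 = 194 − 215.4000 = -21.4000
Mean deviation: (-21.2000 + -21.6000 + -21.4000 + -21.4000) / 4 = -21.40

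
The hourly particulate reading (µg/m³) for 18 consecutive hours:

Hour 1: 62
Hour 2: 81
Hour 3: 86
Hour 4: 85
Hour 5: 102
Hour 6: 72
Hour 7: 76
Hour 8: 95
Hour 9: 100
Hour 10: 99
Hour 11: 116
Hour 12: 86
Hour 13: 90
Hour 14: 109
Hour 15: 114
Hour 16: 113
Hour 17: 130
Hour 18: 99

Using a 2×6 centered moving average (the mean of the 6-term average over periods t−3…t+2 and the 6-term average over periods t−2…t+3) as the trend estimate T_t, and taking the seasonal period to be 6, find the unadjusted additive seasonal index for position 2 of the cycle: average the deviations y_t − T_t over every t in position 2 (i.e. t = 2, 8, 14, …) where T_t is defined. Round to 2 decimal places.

Season position 2 occurs at t = 8, 14 (where T_t is defined).
t=8: T_8 = 91.8333; y_8 − T_8 = 95 − 91.8333 = 3.1667
t=14: T_14 = 105.8333; y_14 − T_14 = 109 − 105.8333 = 3.1667
Mean deviation: (3.1667 + 3.1667) / 2 = 3.17

3.17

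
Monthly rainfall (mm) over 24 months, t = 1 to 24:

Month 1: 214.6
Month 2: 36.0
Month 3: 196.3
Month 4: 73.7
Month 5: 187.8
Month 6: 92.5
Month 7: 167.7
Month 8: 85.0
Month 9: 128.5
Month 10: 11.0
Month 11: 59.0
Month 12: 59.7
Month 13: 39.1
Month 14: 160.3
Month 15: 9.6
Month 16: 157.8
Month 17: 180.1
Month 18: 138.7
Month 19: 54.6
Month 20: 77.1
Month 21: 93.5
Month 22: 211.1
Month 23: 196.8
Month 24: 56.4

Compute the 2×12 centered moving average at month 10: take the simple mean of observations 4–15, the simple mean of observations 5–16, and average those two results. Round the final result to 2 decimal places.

93.00

Sum over 4–15: 73.7 + 187.8 + 92.5 + 167.7 + 85.0 + 128.5 + 11.0 + 59.0 + 59.7 + 39.1 + 160.3 + 9.6 = 1073.9
Sum over 5–16: 187.8 + 92.5 + 167.7 + 85.0 + 128.5 + 11.0 + 59.0 + 59.7 + 39.1 + 160.3 + 9.6 + 157.8 = 1158.0
CMA at t=10 = (1073.9 + 1158.0) / (2·12) = 2231.9 / 24 = 93.00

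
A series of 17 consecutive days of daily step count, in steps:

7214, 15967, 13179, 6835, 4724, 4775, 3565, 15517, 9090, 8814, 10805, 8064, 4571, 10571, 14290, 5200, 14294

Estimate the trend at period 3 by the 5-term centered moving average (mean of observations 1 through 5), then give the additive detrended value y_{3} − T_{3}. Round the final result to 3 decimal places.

Trend T_3 = (7214 + 15967 + 13179 + 6835 + 4724) / 5 = 47919/5 = 9583.80000
Detrended value: 13179 − 9583.80000 = 3595.200

3595.200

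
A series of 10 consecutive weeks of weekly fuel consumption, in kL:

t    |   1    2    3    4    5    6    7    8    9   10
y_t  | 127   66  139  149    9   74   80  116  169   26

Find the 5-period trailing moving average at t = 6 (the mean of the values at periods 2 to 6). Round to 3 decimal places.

87.400

Sum of periods 2–6: 66 + 139 + 149 + 9 + 74 = 437
Divide by 5: 437 / 5 = 87.400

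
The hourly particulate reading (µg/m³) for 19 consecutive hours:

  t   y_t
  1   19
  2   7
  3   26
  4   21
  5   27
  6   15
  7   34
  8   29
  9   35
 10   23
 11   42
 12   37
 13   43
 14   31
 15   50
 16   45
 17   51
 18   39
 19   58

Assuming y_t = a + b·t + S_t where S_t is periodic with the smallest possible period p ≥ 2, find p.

4

First differences y_{t+1} − y_t: -12, 19, -5, 6, -12, 19, -5, 6, -12, 19, …
The difference pattern repeats every 4 terms and not for any smaller step, so p = 4.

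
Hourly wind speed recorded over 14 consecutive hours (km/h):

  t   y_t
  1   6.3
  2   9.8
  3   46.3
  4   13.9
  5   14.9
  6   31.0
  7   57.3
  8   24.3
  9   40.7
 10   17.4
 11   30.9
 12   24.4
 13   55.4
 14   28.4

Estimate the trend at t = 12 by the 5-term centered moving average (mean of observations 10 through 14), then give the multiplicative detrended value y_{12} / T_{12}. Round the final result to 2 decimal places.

0.78

Trend T_12 = (17.4 + 30.9 + 24.4 + 55.4 + 28.4) / 5 = 156.5/5 = 31.3000
Ratio to trend: 24.4 / 31.3000 = 0.78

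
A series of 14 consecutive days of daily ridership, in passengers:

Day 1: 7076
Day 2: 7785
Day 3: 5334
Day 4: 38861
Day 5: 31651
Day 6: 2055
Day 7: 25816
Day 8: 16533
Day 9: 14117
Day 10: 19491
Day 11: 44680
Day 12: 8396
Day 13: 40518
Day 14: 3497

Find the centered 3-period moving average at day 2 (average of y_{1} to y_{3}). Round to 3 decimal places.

6731.667

Sum of periods 1–3: 7076 + 7785 + 5334 = 20195
Divide by 3: 20195 / 3 = 6731.667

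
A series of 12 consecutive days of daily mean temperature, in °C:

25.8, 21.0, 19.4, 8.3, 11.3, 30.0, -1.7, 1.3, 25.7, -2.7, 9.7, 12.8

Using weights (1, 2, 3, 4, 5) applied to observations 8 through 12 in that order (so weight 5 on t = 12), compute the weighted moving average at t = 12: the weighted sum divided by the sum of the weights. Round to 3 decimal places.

Weighted sum: 1·1.3 + 2·25.7 + 3·-2.7 + 4·9.7 + 5·12.8 = 1.3 + 51.4 + -8.1 + 38.8 + 64.0 = 147.4
Weight total: 1 + 2 + 3 + 4 + 5 = 15
WMA = 147.4 / 15 = 9.827

9.827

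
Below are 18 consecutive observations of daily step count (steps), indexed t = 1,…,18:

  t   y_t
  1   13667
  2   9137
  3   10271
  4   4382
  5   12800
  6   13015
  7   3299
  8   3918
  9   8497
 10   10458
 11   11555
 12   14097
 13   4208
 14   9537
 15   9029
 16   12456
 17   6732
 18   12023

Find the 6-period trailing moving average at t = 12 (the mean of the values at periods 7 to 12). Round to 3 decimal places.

8637.333

Sum of periods 7–12: 3299 + 3918 + 8497 + 10458 + 11555 + 14097 = 51824
Divide by 6: 51824 / 6 = 8637.333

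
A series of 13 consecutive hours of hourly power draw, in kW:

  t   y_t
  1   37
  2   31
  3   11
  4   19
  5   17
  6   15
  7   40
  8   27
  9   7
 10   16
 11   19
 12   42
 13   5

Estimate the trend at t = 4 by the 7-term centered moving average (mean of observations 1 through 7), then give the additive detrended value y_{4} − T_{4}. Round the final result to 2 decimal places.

Trend T_4 = (37 + 31 + 11 + 19 + 17 + 15 + 40) / 7 = 170/7 = 24.2857
Detrended value: 19 − 24.2857 = -5.29

-5.29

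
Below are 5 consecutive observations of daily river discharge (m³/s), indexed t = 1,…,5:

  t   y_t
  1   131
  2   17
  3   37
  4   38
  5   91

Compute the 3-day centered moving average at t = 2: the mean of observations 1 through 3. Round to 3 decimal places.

Sum of periods 1–3: 131 + 17 + 37 = 185
Divide by 3: 185 / 3 = 61.667

61.667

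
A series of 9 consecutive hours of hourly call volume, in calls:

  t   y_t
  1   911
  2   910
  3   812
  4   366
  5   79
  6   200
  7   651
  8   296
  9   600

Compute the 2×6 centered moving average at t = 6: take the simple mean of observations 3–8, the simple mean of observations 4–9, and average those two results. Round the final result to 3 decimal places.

Sum over 3–8: 812 + 366 + 79 + 200 + 651 + 296 = 2404
Sum over 4–9: 366 + 79 + 200 + 651 + 296 + 600 = 2192
CMA at t=6 = (2404 + 2192) / (2·6) = 4596 / 12 = 383.000

383.000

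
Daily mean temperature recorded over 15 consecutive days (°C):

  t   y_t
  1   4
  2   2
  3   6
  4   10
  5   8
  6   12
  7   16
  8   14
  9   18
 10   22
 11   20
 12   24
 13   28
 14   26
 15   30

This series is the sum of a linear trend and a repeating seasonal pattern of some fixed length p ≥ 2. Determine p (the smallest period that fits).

First differences y_{t+1} − y_t: -2, 4, 4, -2, 4, 4, -2, 4, …
The difference pattern repeats every 3 terms and not for any smaller step, so p = 3.

3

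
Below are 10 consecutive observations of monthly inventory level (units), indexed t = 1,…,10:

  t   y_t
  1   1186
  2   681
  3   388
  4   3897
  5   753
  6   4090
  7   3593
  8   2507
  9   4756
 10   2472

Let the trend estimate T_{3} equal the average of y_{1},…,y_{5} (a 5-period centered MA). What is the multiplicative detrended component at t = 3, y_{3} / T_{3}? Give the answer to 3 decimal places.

Trend T_3 = (1186 + 681 + 388 + 3897 + 753) / 5 = 6905/5 = 1381.00000
Ratio to trend: 388 / 1381.00000 = 0.281

0.281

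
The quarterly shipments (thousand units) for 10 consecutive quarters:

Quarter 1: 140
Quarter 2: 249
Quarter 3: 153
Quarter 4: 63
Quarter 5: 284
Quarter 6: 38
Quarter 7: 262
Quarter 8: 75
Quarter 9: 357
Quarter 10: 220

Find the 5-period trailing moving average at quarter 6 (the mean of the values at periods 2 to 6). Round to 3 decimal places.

Sum of periods 2–6: 249 + 153 + 63 + 284 + 38 = 787
Divide by 5: 787 / 5 = 157.400

157.400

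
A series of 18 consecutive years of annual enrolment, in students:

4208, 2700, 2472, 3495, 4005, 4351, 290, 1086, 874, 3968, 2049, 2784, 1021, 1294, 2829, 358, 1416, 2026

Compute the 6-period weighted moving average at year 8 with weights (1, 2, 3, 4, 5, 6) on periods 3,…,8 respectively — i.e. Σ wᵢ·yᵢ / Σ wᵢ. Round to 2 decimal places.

2230.81

Weighted sum: 1·2472 + 2·3495 + 3·4005 + 4·4351 + 5·290 + 6·1086 = 2472 + 6990 + 12015 + 17404 + 1450 + 6516 = 46847
Weight total: 1 + 2 + 3 + 4 + 5 + 6 = 21
WMA = 46847 / 21 = 2230.81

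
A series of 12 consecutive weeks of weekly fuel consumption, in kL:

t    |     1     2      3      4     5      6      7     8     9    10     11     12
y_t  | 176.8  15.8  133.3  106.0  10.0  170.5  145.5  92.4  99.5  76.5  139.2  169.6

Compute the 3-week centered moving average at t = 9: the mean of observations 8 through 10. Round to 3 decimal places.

89.467

Sum of periods 8–10: 92.4 + 99.5 + 76.5 = 268.4
Divide by 3: 268.4 / 3 = 89.467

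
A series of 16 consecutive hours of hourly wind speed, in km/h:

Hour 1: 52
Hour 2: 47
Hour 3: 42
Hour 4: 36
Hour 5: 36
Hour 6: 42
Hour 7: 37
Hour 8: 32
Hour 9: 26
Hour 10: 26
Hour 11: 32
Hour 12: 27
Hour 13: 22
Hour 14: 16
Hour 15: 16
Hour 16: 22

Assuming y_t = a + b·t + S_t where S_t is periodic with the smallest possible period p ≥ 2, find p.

5

First differences y_{t+1} − y_t: -5, -5, -6, 0, 6, -5, -5, -6, 0, 6, -5, -5, …
The difference pattern repeats every 5 terms and not for any smaller step, so p = 5.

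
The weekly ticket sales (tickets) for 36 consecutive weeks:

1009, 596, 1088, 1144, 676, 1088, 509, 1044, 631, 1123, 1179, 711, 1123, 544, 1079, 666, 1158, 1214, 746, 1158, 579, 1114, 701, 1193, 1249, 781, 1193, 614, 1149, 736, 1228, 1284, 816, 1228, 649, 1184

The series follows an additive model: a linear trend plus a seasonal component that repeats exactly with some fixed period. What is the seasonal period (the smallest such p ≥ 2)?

7

First differences y_{t+1} − y_t: -413, 492, 56, -468, 412, -579, 535, -413, 492, 56, -468, 412, -579, 535, -413, 492, …
The difference pattern repeats every 7 terms and not for any smaller step, so p = 7.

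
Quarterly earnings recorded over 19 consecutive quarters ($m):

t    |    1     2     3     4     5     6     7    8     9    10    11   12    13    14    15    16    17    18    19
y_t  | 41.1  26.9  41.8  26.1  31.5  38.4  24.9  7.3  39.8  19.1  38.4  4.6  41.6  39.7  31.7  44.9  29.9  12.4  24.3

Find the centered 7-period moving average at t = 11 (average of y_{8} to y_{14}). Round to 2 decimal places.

Sum of periods 8–14: 7.3 + 39.8 + 19.1 + 38.4 + 4.6 + 41.6 + 39.7 = 190.5
Divide by 7: 190.5 / 7 = 27.21

27.21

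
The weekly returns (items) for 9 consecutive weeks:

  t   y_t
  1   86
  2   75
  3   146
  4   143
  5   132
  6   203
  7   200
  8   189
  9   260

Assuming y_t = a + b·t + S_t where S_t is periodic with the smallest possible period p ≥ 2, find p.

First differences y_{t+1} − y_t: -11, 71, -3, -11, 71, -3, -11, 71, …
The difference pattern repeats every 3 terms and not for any smaller step, so p = 3.

3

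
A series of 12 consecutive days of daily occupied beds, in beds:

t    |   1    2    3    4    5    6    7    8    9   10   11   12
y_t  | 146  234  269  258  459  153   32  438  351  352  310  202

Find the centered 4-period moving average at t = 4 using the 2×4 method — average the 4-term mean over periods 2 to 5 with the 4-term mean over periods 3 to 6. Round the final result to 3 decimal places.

Sum over 2–5: 234 + 269 + 258 + 459 = 1220
Sum over 3–6: 269 + 258 + 459 + 153 = 1139
CMA at t=4 = (1220 + 1139) / (2·4) = 2359 / 8 = 294.875

294.875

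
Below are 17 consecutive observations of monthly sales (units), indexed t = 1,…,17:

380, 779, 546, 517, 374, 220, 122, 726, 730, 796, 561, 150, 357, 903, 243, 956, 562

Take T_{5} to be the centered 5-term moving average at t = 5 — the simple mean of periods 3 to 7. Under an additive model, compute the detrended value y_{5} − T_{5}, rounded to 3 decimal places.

Trend T_5 = (546 + 517 + 374 + 220 + 122) / 5 = 1779/5 = 355.80000
Detrended value: 374 − 355.80000 = 18.200

18.200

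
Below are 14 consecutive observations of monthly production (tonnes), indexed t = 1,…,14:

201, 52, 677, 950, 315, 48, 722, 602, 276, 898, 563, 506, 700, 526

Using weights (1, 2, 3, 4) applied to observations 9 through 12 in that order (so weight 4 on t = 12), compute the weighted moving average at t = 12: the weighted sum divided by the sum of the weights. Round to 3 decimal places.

578.500

Weighted sum: 1·276 + 2·898 + 3·563 + 4·506 = 276 + 1796 + 1689 + 2024 = 5785
Weight total: 1 + 2 + 3 + 4 = 10
WMA = 5785 / 10 = 578.500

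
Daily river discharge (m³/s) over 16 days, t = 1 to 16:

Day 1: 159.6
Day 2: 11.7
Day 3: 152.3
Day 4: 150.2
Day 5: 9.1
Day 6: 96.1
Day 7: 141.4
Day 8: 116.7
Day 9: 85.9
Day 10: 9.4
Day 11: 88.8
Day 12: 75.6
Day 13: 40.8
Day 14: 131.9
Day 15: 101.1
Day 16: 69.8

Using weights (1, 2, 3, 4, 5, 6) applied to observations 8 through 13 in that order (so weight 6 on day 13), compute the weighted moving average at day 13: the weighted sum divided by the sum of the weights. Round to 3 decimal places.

61.652

Weighted sum: 1·116.7 + 2·85.9 + 3·9.4 + 4·88.8 + 5·75.6 + 6·40.8 = 116.7 + 171.8 + 28.2 + 355.2 + 378.0 + 244.8 = 1294.7
Weight total: 1 + 2 + 3 + 4 + 5 + 6 = 21
WMA = 1294.7 / 21 = 61.652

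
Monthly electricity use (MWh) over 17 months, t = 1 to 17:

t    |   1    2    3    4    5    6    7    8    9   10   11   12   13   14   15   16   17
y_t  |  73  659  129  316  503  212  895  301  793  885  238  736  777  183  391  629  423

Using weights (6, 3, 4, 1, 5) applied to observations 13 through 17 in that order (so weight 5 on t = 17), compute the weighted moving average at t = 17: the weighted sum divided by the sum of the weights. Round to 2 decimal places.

501.00

Weighted sum: 6·777 + 3·183 + 4·391 + 1·629 + 5·423 = 4662 + 549 + 1564 + 629 + 2115 = 9519
Weight total: 6 + 3 + 4 + 1 + 5 = 19
WMA = 9519 / 19 = 501.00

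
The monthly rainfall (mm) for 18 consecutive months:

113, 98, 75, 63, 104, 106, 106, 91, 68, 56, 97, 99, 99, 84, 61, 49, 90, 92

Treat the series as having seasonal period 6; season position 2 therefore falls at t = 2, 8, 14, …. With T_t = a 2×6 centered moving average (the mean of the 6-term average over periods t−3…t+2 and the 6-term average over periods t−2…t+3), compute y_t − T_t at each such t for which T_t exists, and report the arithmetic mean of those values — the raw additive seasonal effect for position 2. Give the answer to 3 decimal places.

Season position 2 occurs at t = 8, 14 (where T_t is defined).
t=8: T_8 = 87.91667; y_8 − T_8 = 91 − 87.91667 = 3.08333
t=14: T_14 = 80.91667; y_14 − T_14 = 84 − 80.91667 = 3.08333
Mean deviation: (3.08333 + 3.08333) / 2 = 3.083

3.083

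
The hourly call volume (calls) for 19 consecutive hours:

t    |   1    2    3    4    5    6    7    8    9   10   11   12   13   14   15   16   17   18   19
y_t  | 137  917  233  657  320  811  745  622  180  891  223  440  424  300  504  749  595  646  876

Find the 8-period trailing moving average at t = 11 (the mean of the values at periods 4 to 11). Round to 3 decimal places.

Sum of periods 4–11: 657 + 320 + 811 + 745 + 622 + 180 + 891 + 223 = 4449
Divide by 8: 4449 / 8 = 556.125

556.125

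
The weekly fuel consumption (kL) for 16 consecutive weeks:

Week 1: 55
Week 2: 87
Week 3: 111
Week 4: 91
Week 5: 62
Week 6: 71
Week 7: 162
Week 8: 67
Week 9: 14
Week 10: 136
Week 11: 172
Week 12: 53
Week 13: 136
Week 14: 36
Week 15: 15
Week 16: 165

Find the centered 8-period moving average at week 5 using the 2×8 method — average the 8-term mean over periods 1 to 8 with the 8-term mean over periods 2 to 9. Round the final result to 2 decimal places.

85.69

Sum over 1–8: 55 + 87 + 111 + 91 + 62 + 71 + 162 + 67 = 706
Sum over 2–9: 87 + 111 + 91 + 62 + 71 + 162 + 67 + 14 = 665
CMA at t=5 = (706 + 665) / (2·8) = 1371 / 16 = 85.69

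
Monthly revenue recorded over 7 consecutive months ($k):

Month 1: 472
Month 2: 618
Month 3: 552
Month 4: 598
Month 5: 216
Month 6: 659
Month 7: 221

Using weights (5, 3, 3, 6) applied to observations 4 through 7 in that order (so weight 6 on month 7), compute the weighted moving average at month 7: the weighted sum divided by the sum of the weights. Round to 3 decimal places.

Weighted sum: 5·598 + 3·216 + 3·659 + 6·221 = 2990 + 648 + 1977 + 1326 = 6941
Weight total: 5 + 3 + 3 + 6 = 17
WMA = 6941 / 17 = 408.294

408.294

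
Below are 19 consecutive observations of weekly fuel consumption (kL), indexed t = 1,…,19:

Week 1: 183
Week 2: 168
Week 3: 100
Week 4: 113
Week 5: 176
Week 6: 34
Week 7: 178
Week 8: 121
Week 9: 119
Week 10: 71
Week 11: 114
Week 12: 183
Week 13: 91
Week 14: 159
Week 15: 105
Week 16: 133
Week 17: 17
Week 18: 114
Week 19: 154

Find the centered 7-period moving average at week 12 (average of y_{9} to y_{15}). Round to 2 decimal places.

120.29

Sum of periods 9–15: 119 + 71 + 114 + 183 + 91 + 159 + 105 = 842
Divide by 7: 842 / 7 = 120.29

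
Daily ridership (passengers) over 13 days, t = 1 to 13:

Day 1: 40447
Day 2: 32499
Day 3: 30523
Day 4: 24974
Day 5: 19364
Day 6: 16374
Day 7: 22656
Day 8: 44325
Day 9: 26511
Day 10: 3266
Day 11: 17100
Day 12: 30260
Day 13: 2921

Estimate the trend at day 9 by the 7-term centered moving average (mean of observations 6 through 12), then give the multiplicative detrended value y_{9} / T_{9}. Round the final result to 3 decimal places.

Trend T_9 = (16374 + 22656 + 44325 + 26511 + 3266 + 17100 + 30260) / 7 = 160492/7 = 22927.42857
Ratio to trend: 26511 / 22927.42857 = 1.156

1.156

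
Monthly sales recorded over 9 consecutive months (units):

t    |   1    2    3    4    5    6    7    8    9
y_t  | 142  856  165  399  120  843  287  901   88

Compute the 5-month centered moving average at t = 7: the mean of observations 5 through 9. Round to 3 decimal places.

447.800

Sum of periods 5–9: 120 + 843 + 287 + 901 + 88 = 2239
Divide by 5: 2239 / 5 = 447.800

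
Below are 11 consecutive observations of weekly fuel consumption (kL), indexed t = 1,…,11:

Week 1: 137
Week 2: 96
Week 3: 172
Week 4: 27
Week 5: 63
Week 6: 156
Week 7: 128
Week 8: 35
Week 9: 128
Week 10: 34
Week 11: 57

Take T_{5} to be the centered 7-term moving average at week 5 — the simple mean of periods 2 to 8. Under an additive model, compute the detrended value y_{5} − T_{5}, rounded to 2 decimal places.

Trend T_5 = (96 + 172 + 27 + 63 + 156 + 128 + 35) / 7 = 677/7 = 96.7143
Detrended value: 63 − 96.7143 = -33.71

-33.71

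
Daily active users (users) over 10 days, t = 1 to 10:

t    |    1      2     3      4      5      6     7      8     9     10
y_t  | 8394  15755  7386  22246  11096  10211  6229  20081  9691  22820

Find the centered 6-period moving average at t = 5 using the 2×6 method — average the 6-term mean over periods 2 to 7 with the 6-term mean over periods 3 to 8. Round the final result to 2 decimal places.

12514.33

Sum over 2–7: 15755 + 7386 + 22246 + 11096 + 10211 + 6229 = 72923
Sum over 3–8: 7386 + 22246 + 11096 + 10211 + 6229 + 20081 = 77249
CMA at t=5 = (72923 + 77249) / (2·6) = 150172 / 12 = 12514.33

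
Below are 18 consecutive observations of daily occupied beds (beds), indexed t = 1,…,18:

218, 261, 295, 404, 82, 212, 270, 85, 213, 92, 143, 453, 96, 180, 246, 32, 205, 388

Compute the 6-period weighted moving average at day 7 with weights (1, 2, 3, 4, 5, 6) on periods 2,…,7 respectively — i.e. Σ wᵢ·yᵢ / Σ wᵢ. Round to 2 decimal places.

241.48

Weighted sum: 1·261 + 2·295 + 3·404 + 4·82 + 5·212 + 6·270 = 261 + 590 + 1212 + 328 + 1060 + 1620 = 5071
Weight total: 1 + 2 + 3 + 4 + 5 + 6 = 21
WMA = 5071 / 21 = 241.48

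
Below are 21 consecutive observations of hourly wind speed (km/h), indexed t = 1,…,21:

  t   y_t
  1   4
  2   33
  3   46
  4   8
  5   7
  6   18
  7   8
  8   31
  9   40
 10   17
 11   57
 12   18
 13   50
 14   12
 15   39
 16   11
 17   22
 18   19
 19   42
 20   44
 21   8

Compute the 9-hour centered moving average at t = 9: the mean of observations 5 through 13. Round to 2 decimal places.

27.33

Sum of periods 5–13: 7 + 18 + 8 + 31 + 40 + 17 + 57 + 18 + 50 = 246
Divide by 9: 246 / 9 = 27.33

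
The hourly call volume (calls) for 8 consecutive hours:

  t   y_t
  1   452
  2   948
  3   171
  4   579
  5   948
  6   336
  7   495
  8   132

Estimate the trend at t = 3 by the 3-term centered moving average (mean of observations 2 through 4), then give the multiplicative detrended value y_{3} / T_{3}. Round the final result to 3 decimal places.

Trend T_3 = (948 + 171 + 579) / 3 = 1698/3 = 566.00000
Ratio to trend: 171 / 566.00000 = 0.302

0.302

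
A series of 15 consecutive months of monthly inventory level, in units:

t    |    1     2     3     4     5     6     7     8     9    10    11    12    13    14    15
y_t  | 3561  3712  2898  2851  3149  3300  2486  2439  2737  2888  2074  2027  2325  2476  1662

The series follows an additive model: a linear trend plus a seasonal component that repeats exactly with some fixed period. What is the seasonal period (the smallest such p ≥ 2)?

4

First differences y_{t+1} − y_t: 151, -814, -47, 298, 151, -814, -47, 298, 151, -814, …
The difference pattern repeats every 4 terms and not for any smaller step, so p = 4.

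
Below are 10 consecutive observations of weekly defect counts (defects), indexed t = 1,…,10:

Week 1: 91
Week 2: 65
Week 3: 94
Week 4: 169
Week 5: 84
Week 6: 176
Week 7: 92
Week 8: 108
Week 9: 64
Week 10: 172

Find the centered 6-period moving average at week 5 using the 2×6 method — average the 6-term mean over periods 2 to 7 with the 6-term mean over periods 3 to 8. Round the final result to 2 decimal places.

Sum over 2–7: 65 + 94 + 169 + 84 + 176 + 92 = 680
Sum over 3–8: 94 + 169 + 84 + 176 + 92 + 108 = 723
CMA at t=5 = (680 + 723) / (2·6) = 1403 / 12 = 116.92

116.92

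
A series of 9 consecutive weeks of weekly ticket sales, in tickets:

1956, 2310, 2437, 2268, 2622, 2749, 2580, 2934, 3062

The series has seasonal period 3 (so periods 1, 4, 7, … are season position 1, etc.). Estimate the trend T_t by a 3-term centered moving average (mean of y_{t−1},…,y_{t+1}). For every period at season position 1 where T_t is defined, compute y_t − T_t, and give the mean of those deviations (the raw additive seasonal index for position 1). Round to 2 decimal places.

-174.33

Season position 1 occurs at t = 4, 7 (where T_t is defined).
t=4: T_4 = 2442.3333; y_4 − T_4 = 2268 − 2442.3333 = -174.3333
t=7: T_7 = 2754.3333; y_7 − T_7 = 2580 − 2754.3333 = -174.3333
Mean deviation: (-174.3333 + -174.3333) / 2 = -174.33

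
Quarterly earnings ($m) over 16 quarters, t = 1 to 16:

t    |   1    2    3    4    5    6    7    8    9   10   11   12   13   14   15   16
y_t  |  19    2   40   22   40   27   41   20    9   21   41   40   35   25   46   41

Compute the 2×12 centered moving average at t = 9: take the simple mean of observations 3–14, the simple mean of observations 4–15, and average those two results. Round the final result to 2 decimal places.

30.33

Sum over 3–14: 40 + 22 + 40 + 27 + 41 + 20 + 9 + 21 + 41 + 40 + 35 + 25 = 361
Sum over 4–15: 22 + 40 + 27 + 41 + 20 + 9 + 21 + 41 + 40 + 35 + 25 + 46 = 367
CMA at t=9 = (361 + 367) / (2·12) = 728 / 24 = 30.33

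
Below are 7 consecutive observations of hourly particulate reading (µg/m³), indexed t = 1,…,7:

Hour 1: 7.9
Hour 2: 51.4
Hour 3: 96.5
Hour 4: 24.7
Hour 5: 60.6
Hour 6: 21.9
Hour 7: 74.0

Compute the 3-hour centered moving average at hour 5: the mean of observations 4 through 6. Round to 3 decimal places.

35.733

Sum of periods 4–6: 24.7 + 60.6 + 21.9 = 107.2
Divide by 3: 107.2 / 3 = 35.733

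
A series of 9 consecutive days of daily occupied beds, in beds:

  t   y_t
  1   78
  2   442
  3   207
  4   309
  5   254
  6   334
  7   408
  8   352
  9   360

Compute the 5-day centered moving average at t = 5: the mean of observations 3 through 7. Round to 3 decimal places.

Sum of periods 3–7: 207 + 309 + 254 + 334 + 408 = 1512
Divide by 5: 1512 / 5 = 302.400

302.400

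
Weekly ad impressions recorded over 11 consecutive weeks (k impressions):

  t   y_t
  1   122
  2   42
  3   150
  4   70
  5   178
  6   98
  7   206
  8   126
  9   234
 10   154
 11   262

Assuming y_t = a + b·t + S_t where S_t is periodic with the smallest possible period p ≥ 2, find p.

2

First differences y_{t+1} − y_t: -80, 108, -80, 108, -80, 108, …
The difference pattern repeats every 2 terms and not for any smaller step, so p = 2.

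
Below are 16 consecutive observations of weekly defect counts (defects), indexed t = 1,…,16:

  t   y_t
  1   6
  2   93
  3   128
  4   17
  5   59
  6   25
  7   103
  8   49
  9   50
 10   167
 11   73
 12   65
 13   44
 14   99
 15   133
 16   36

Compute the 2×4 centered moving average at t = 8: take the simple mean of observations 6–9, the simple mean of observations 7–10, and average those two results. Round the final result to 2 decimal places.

Sum over 6–9: 25 + 103 + 49 + 50 = 227
Sum over 7–10: 103 + 49 + 50 + 167 = 369
CMA at t=8 = (227 + 369) / (2·4) = 596 / 8 = 74.50

74.50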